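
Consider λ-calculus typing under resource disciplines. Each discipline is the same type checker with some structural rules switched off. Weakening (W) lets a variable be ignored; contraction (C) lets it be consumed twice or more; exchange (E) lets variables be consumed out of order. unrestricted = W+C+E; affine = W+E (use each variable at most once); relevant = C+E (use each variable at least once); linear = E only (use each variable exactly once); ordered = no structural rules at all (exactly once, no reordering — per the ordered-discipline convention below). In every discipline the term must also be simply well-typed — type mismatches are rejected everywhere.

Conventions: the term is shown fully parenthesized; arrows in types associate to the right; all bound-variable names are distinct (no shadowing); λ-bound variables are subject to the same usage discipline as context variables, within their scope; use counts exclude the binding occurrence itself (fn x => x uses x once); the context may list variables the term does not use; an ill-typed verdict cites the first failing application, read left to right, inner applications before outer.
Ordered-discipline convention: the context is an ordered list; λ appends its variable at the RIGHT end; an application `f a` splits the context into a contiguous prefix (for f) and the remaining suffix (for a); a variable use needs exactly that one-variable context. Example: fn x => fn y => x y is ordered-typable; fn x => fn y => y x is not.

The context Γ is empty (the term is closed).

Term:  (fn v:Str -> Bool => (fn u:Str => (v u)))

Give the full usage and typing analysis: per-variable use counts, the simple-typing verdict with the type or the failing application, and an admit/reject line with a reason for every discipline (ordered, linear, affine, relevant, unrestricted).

counts: v [bound]: 1; u [bound]: 1
use order (left to right): v, u
typing: ✓ — (Str -> Bool) -> Str -> Bool
ordered: ✓ — v, u: once each, no exchange needed
linear: ✓ — single use per variable (v, u)
affine: ✓ — v, u: no repeats, contraction unneeded
relevant: ✓ — every one of v, u appears
unrestricted: ✓ — well-typed at (Str -> Bool) -> Str -> Bool; no restrictions here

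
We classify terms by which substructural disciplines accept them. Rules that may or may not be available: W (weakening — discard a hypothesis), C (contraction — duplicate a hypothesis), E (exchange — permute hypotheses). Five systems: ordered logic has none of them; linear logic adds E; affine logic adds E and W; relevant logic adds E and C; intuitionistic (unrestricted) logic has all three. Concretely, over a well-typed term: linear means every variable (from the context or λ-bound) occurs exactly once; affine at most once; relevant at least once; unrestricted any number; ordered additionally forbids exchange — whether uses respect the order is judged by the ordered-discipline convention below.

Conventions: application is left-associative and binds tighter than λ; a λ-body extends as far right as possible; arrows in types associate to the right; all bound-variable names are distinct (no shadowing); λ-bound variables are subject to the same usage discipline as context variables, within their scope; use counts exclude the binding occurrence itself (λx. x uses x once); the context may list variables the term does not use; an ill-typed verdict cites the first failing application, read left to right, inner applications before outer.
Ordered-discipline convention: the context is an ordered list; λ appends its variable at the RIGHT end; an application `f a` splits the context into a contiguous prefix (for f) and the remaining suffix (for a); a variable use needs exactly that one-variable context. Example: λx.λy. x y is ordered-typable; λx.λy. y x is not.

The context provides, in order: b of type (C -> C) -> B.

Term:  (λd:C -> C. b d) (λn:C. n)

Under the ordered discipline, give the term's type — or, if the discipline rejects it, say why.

term : B
use counts: b: 1×, d [bound]: 1×, n [bound]: 1×
use order (left to right): b, d, n
typing: ✓ — B
all disciplines: ordered ✓; linear ✓; affine ✓; relevant ✓; unrestricted ✓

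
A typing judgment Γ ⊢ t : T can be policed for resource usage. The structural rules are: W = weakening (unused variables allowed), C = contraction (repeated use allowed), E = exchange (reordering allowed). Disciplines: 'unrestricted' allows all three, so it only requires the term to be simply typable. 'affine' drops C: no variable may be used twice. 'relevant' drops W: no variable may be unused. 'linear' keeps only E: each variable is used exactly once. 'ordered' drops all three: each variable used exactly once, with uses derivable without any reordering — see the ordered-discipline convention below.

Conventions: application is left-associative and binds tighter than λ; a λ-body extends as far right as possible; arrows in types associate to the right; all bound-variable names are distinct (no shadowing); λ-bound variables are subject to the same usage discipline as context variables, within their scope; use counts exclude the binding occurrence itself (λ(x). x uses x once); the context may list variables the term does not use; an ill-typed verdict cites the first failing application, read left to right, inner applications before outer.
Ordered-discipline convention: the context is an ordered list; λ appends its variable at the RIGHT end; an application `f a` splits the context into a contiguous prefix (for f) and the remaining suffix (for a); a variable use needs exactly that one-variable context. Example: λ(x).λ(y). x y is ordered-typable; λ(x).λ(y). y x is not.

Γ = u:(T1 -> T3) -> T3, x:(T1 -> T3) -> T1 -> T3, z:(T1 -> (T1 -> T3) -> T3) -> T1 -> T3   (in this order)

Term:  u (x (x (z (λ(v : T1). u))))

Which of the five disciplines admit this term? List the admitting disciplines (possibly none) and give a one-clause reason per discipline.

admitted in: unrestricted
usage: u ×2; x ×2; z ×1; v [bound] ×0
order of uses: u, x, x, z, u
typing: the term checks, with type T3
ordered: ✗, u ×2, x ×2 used more than once (contraction); v left unused
linear: ✗, u ×2, x ×2 used more than once (contraction); v left unused
affine: ✗, u ×2, x ×2 used more than once (contraction)
relevant: ✗, v left unused
unrestricted: ✓, well-typed at T3; no restrictions here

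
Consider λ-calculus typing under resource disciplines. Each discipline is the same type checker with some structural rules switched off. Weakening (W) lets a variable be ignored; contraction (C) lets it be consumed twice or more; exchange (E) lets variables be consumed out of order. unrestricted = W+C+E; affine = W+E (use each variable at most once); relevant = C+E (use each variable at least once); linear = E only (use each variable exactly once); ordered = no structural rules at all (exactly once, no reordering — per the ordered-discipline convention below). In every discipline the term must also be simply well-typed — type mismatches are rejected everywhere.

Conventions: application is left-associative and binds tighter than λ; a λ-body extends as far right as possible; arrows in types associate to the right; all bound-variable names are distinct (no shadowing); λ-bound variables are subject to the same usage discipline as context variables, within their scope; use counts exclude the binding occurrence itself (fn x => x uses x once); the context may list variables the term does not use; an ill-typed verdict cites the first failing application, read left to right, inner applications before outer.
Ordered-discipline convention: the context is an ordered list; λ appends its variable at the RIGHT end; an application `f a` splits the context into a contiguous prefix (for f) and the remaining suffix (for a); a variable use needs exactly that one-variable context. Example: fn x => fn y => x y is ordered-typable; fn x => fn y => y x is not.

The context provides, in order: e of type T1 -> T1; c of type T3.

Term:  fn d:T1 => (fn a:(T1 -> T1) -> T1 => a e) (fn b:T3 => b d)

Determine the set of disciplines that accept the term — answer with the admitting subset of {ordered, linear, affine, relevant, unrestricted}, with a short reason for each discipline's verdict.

admitted by: none
counts: e: 1×; c: 0×; d (λ-bound): 1×; a (λ-bound): 1×; b (λ-bound): 1×
left-to-right use order: a, e, b, d
typing: ill-typed: can't apply a value of type T3
ordered: ✗, not simply typable
linear: ✗, fails simple typing
affine: ✗, a type mismatch blocks all five
relevant: ✗, the type mismatch rejects it
unrestricted: ✗, not simply typable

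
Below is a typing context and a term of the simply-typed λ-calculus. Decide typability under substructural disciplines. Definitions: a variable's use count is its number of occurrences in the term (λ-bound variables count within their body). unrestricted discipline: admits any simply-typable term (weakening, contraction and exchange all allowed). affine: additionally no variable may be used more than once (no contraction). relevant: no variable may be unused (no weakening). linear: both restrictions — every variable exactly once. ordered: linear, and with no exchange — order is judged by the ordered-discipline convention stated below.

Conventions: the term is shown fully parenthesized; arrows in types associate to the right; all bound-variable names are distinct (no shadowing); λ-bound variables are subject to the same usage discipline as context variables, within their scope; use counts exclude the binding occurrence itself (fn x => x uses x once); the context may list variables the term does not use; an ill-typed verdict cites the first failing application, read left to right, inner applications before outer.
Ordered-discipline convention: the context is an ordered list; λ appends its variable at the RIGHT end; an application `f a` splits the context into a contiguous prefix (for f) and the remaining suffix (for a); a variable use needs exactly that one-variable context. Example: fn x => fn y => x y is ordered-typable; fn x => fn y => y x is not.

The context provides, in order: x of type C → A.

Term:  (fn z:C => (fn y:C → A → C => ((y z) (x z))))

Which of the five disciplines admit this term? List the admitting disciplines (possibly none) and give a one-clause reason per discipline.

admitted in: relevant, unrestricted
variable uses: x ×1; z (λ-bound) ×2; y (λ-bound) ×1
order of uses: y, z, x, z
typing: the term checks, with type C → (C → A → C) → C
ordered: ✗ — z ×2 used more than once (contraction)
linear: ✗ — z ×2 used more than once (contraction)
affine: ✗ — z ×2 used more than once (contraction)
relevant: ✓ — at least one use each (x, z, y)
unrestricted: ✓ — simply typable at C → (C → A → C) → C; W, C, E all held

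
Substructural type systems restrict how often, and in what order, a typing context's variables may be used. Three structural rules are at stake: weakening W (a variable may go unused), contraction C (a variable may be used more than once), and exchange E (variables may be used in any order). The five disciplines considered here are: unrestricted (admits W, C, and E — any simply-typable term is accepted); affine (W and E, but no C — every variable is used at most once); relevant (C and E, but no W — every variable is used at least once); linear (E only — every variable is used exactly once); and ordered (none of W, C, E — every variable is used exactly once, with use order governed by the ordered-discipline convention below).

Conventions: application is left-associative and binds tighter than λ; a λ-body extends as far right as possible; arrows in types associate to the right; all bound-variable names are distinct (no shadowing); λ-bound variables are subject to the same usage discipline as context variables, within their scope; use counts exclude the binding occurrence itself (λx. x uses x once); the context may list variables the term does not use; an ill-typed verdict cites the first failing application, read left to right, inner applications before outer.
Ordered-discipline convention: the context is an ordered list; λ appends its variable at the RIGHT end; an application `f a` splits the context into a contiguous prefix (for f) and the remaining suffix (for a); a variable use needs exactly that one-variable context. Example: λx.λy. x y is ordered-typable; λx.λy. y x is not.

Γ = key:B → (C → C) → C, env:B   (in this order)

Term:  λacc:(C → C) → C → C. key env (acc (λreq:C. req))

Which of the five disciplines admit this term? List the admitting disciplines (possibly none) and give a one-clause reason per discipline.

admitting disciplines: ordered, linear, affine, relevant, unrestricted
use counts: key: 1; env: 1; acc (λ-bound): 1; req (λ-bound): 1
uses in reading order: key, env, acc, req
typing: ✓ — ((C → C) → C → C) → C
ordered: ✓, key, env, acc, req once each; derivable with no W/C/E
linear: ✓, single use per variable (key, env, acc, req)
affine: ✓, none of key, env, acc, req used more than once
relevant: ✓, none of key, env, acc, req goes unused
unrestricted: ✓, well-typed at ((C → C) → C → C) → C; no restrictions here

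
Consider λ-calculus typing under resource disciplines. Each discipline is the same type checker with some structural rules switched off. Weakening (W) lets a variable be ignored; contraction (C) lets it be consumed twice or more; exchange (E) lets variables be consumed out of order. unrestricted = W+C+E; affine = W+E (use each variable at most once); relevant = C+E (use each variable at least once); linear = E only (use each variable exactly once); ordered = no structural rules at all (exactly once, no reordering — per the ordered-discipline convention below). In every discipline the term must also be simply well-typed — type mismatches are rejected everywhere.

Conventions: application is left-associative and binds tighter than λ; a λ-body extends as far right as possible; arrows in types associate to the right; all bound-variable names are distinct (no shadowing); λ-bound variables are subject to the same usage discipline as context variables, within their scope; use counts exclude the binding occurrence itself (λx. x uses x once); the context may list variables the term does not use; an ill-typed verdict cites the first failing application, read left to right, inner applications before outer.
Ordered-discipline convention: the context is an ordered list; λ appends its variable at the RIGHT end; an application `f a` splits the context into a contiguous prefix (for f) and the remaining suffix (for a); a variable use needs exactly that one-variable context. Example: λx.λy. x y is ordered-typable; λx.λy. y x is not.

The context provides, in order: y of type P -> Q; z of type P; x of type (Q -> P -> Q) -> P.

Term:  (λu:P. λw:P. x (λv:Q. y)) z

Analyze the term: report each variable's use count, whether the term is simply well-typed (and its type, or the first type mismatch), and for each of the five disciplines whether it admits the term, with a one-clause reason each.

usage: y: 1, z: 1, x: 1, u (λ-bound): 0, w (λ-bound): 0, v (λ-bound): 0
order of uses: x, y, z
typing: the term checks, with type P -> P
ordered: ✗ — needs weakening: u, w, v unused
linear: ✗ — needs weakening: u, w, v unused
affine: ✓ — none of y, z, x, u, w, v used more than once
relevant: ✗ — needs weakening: u, w, v unused
unrestricted: ✓ — typability at P -> P is all that's needed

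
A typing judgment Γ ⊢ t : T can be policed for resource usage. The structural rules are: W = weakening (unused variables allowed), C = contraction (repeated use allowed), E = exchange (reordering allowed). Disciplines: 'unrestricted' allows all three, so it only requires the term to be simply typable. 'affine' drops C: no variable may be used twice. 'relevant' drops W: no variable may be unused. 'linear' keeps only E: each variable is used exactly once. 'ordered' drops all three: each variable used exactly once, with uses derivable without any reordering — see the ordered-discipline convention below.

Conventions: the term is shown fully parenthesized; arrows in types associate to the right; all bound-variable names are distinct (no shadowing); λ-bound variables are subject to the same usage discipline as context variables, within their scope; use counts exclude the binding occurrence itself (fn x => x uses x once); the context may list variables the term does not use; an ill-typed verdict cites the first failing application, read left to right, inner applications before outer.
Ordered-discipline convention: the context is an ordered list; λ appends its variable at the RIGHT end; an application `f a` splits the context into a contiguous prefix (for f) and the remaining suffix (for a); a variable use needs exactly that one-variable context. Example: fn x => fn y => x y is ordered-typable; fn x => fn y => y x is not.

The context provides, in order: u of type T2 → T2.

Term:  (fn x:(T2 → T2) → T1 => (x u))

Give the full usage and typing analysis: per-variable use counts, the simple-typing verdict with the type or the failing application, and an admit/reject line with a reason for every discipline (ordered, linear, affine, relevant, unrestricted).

variable uses: u ×1; x [bound] ×1
order of uses: x, u
typing: ✓ — ((T2 → T2) → T1) → T1
ordered ✗ (no contiguous prefix/suffix split fits x, u)
linear ✓ (u, x: one use apiece)
affine ✓ (at most one use each (u, x))
relevant ✓ (every one of u, x appears)
unrestricted ✓ (type-checks (((T2 → T2) → T1) → T1) and nothing is barred)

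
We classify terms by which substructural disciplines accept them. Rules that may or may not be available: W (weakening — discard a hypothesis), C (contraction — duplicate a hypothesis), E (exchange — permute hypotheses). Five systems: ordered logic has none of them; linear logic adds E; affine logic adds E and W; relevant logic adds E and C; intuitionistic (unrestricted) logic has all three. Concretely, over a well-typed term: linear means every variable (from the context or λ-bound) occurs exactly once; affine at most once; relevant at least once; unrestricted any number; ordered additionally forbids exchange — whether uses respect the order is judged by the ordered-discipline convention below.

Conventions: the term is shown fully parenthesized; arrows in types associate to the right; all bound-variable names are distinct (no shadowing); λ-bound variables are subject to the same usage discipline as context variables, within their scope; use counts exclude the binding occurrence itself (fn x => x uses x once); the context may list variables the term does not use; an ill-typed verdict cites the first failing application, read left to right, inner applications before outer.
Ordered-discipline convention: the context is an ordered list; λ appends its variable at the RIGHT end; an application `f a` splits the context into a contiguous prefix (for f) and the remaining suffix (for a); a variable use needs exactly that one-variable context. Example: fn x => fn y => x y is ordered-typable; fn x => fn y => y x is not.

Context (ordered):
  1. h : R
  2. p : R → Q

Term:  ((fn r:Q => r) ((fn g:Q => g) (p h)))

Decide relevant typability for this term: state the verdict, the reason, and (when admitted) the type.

yes — none of h, p, r, g goes unused; term : Q
usage: h=1; p=1; r (λ-bound)=1; g (λ-bound)=1
use order (left to right): r, g, p, h
typing: the term checks, with type Q
across the five disciplines: ordered ✗, linear ✓, affine ✓, relevant ✓, unrestricted ✓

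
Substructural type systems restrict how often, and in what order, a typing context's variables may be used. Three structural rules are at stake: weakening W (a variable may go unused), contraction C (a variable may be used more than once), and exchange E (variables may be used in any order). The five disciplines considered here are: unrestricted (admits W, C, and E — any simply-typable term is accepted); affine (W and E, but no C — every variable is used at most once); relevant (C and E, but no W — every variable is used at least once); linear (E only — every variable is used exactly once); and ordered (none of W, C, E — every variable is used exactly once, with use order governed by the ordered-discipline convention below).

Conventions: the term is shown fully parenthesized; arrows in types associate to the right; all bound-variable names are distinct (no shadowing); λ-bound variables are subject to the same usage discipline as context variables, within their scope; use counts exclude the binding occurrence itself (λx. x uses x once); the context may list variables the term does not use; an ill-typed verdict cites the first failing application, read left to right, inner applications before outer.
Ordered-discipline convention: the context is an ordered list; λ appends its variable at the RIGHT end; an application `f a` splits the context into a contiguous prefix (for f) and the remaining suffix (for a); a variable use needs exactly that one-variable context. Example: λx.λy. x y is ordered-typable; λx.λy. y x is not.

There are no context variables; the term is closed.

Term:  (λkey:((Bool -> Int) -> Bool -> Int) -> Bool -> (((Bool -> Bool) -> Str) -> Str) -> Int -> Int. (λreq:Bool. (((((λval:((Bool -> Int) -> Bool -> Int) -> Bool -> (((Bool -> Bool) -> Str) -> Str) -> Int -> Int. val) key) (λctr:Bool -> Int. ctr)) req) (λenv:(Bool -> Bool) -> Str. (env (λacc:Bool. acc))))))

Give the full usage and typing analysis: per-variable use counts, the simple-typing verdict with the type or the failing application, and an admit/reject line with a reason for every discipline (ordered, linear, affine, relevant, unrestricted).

counts: key [bound]: 1; req [bound]: 1; val [bound]: 1; ctr [bound]: 1; env [bound]: 1; acc [bound]: 1
left-to-right use order: val, key, ctr, req, env, acc
typing: ✓ — (((Bool -> Int) -> Bool -> Int) -> Bool -> (((Bool -> Bool) -> Str) -> Str) -> Int -> Int) -> Bool -> Int -> Int
ordered ✓ (key, req, val, ctr, env, acc: once each, no exchange needed)
linear ✓ (single use per variable (key, req, val, ctr, env, acc))
affine ✓ (key, req, val, ctr, env, acc: no repeats, contraction unneeded)
relevant ✓ (none of key, req, val, ctr, env, acc goes unused)
unrestricted ✓ (simply typable at (((Bool -> Int) -> Bool -> Int) -> Bool -> (((Bool -> Bool) -> Str) -> Str) -> Int -> Int) -> Bool -> Int -> Int; W, C, E all held)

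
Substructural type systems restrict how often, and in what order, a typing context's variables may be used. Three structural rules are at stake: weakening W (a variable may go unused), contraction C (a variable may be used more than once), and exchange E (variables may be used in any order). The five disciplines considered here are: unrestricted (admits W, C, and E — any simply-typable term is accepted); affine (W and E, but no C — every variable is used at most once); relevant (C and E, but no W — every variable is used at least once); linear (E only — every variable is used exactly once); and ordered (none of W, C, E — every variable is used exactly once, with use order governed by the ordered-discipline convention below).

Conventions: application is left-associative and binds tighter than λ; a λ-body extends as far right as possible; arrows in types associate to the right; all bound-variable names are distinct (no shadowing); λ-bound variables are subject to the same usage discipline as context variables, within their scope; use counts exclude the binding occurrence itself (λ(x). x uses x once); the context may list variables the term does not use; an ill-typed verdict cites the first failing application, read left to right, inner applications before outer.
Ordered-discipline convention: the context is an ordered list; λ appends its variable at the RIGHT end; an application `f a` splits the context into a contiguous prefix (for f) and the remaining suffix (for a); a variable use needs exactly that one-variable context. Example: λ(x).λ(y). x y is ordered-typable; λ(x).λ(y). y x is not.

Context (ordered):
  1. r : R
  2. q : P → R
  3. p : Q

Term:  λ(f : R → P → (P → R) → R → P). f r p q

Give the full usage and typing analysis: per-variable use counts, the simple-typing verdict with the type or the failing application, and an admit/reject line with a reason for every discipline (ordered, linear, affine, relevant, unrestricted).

usage: r: 1; q: 1; p: 1; f [bound]: 1
use order (left to right): f, r, p, q
typing: ill-typed: a function awaiting P gets Q
ordered: ✗ — a type mismatch blocks all five
linear: ✗ — the type mismatch rejects it
affine: ✗ — not simply typable
relevant: ✗ — fails simple typing
unrestricted: ✗ — a type mismatch blocks all five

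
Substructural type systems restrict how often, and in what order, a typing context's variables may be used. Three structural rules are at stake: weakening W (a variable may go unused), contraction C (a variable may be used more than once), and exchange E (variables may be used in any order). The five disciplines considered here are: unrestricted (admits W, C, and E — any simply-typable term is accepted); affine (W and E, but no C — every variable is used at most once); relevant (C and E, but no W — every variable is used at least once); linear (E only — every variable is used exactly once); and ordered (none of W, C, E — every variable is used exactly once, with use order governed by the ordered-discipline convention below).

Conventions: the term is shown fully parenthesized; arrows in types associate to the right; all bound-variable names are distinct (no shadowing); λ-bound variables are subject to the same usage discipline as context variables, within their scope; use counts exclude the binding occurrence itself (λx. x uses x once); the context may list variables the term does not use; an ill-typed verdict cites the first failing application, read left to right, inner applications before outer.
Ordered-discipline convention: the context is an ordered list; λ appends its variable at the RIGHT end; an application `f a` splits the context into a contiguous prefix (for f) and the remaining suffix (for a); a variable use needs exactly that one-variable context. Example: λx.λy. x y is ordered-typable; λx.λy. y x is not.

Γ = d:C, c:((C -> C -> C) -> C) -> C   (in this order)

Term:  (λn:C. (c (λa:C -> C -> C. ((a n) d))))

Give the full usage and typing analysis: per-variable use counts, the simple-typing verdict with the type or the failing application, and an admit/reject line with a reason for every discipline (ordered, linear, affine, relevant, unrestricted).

use counts: d ×1; c ×1; n [bound] ×1; a [bound] ×1
left-to-right use order: c, a, n, d
typing: well-typed — term : C -> C
ordered: ✗ — no contiguous prefix/suffix split fits c, a, n, d
linear: ✓ — d, c, n, a: one use apiece
affine: ✓ — at most one use each (d, c, n, a)
relevant: ✓ — every one of d, c, n, a appears
unrestricted: ✓ — type-checks (C -> C) and nothing is barred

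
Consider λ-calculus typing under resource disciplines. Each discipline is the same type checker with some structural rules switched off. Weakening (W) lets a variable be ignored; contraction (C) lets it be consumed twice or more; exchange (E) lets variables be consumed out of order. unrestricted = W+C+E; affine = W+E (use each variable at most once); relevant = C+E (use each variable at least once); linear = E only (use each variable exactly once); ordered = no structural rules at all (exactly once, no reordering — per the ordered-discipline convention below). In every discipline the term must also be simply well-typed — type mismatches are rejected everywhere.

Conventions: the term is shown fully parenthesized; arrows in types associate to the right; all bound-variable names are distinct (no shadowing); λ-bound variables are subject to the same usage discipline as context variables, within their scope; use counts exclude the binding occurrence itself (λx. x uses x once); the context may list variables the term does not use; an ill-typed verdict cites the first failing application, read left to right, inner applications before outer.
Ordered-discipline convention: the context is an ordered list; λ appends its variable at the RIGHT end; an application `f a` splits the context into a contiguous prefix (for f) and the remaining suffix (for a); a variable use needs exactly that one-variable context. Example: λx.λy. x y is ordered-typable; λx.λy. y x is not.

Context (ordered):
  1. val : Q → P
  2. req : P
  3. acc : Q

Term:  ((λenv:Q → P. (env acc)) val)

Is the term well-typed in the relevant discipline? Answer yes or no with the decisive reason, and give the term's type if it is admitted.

no — req never used (weakening)
counts: val: 1; req: 0; acc: 1; env (bound): 1
use order (left to right): env, acc, val
typing: well-typed at P
across the five disciplines: ordered ✗; linear ✗; affine ✓; relevant ✗; unrestricted ✓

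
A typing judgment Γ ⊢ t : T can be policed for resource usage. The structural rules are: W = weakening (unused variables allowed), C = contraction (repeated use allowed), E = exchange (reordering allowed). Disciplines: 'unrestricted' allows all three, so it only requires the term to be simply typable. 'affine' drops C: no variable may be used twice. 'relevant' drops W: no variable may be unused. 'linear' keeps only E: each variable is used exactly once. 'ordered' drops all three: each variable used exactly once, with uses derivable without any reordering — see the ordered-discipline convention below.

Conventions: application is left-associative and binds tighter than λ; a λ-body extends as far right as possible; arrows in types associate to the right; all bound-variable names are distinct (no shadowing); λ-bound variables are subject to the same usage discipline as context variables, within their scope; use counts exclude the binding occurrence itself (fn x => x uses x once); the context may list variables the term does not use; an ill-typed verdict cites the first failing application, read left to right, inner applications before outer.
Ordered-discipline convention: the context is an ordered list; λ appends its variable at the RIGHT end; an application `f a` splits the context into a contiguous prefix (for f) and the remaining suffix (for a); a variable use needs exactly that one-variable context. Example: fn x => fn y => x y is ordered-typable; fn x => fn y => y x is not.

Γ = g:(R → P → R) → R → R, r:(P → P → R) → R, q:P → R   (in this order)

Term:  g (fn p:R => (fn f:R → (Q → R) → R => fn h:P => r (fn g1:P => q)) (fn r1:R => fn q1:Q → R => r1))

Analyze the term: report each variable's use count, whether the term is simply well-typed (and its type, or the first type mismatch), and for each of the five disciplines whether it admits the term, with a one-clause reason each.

usage: g: 1, r: 1, q: 1, p (bound): 0, f (bound): 0, h (bound): 0, g1 (bound): 0, r1 (bound): 1, q1 (bound): 0
order of uses: g, r, q, r1
typing: the term checks, with type R → R
ordered ✗ (needs weakening: p, f, h, g1, q1 unused)
linear ✗ (needs weakening: p, f, h, g1, q1 unused)
affine ✓ (at most one use each (g, r, q, p, f, h, g1, r1, q1))
relevant ✗ (needs weakening: p, f, h, g1, q1 unused)
unrestricted ✓ (typability at R → R is all that's needed)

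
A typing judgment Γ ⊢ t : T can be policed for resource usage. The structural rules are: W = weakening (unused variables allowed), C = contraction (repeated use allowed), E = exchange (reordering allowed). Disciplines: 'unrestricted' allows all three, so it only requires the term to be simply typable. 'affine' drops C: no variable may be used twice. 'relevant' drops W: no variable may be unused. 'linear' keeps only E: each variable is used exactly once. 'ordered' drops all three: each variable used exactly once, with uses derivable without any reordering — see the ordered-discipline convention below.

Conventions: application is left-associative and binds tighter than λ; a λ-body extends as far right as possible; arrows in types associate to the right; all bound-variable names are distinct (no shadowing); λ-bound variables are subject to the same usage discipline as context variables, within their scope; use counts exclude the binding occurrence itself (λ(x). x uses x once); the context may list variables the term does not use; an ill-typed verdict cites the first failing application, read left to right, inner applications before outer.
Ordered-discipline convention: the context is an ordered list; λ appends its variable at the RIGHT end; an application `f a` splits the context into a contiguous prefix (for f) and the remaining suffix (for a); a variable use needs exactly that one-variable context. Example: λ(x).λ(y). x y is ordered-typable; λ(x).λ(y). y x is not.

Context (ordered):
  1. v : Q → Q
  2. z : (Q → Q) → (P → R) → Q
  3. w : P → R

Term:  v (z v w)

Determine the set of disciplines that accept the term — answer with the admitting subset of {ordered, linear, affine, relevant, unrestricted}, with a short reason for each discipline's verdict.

admitted in: relevant, unrestricted
use counts: v=2; z=1; w=1
left-to-right use order: v, z, v, w
typing: well-typed at Q
ordered: ✗, uses contraction: v ×2
linear: ✗, uses contraction: v ×2
affine: ✗, uses contraction: v ×2
relevant: ✓, at least one use each (v, z, w)
unrestricted: ✓, type-checks (Q) and nothing is barred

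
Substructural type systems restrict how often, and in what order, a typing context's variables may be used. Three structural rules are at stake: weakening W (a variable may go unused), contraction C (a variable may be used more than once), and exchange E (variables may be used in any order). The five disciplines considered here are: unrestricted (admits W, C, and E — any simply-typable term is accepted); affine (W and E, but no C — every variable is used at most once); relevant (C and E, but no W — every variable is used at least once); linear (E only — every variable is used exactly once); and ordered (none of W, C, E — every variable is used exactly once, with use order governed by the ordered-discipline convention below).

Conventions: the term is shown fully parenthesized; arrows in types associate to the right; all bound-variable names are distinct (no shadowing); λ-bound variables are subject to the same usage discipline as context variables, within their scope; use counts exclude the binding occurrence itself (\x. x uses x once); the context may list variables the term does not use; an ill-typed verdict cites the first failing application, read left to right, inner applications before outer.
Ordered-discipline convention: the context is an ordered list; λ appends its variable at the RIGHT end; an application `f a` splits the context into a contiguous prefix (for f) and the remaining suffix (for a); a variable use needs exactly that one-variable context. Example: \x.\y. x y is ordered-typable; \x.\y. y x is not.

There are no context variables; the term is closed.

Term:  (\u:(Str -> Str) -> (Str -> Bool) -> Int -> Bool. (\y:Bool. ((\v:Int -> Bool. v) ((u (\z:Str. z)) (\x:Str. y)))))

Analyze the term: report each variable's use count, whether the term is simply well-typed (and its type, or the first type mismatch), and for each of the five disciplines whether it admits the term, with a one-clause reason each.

variable uses: u [bound]: 1×; y [bound]: 1×; v [bound]: 1×; z [bound]: 1×; x [bound]: 0×
left-to-right use order: v, u, z, y
typing: the term checks, with type ((Str -> Str) -> (Str -> Bool) -> Int -> Bool) -> Bool -> Int -> Bool
ordered: ✗, x left unused
linear: ✗, x left unused
affine: ✓, none of u, y, v, z, x used more than once
relevant: ✗, x left unused
unrestricted: ✓, type-checks (((Str -> Str) -> (Str -> Bool) -> Int -> Bool) -> Bool -> Int -> Bool) and nothing is barred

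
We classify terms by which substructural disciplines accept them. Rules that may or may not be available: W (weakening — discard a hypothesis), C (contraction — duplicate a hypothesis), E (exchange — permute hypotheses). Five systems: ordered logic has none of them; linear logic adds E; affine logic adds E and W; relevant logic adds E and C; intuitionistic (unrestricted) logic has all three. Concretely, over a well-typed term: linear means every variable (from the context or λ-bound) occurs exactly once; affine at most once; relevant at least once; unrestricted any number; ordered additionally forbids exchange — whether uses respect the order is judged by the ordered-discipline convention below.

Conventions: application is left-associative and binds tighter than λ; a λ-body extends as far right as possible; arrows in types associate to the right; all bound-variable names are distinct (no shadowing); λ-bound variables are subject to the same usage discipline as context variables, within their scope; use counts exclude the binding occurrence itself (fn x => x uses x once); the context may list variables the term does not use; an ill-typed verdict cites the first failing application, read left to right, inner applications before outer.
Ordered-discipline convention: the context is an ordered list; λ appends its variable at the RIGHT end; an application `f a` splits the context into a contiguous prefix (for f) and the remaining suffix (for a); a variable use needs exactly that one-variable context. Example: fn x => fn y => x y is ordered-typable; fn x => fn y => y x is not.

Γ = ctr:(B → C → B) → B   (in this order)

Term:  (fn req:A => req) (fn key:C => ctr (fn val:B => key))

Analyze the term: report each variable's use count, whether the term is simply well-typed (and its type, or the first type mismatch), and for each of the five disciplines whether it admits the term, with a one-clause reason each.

counts: ctr: 1; req (λ-bound): 1; key (λ-bound): 1; val (λ-bound): 0
uses in reading order: req, ctr, key
typing: ill-typed: an application expects B → C → B but receives B → C
ordered ✗ (a type mismatch blocks all five)
linear ✗ (the type mismatch rejects it)
affine ✗ (not simply typable)
relevant ✗ (fails simple typing)
unrestricted ✗ (a type mismatch blocks all five)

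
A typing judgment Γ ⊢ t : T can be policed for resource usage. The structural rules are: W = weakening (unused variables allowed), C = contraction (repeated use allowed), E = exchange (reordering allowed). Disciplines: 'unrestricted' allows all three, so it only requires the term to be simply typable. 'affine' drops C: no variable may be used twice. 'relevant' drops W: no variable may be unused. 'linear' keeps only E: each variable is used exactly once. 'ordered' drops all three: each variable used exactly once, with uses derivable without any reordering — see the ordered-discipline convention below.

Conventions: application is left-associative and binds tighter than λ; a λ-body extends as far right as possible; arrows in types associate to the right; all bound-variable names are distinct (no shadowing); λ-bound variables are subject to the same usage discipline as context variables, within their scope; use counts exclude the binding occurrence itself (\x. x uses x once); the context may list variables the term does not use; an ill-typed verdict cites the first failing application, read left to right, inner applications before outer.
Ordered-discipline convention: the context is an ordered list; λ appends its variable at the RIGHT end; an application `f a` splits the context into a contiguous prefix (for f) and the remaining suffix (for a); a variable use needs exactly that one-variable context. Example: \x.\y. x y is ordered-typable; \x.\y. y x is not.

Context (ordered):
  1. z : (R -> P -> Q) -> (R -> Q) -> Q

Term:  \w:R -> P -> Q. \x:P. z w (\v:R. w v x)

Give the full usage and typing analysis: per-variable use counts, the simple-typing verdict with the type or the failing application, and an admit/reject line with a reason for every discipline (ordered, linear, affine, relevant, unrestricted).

variable uses: z ×1; w [bound] ×2; x [bound] ×1; v [bound] ×1
left-to-right use order: z, w, w, v, x
typing: ✓ — (R -> P -> Q) -> P -> Q
ordered ✗ (uses contraction: w ×2)
linear ✗ (uses contraction: w ×2)
affine ✗ (uses contraction: w ×2)
relevant ✓ (every one of z, w, x, v appears)
unrestricted ✓ (simply typable at (R -> P -> Q) -> P -> Q; W, C, E all held)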